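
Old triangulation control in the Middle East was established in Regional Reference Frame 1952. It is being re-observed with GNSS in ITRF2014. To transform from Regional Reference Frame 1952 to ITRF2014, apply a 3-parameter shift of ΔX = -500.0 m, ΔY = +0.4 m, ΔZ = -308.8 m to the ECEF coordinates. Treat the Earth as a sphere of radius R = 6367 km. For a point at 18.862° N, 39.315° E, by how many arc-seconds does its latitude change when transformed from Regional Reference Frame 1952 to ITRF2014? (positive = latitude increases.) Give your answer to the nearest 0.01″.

Δφ = -5.42″

sin φ = 0.323290, cos φ = 0.946300, sin λ = 0.633583, cos λ = 0.773674.
North component: ΔN = −sin φ cos λ·ΔX − sin φ sin λ·ΔY + cos φ·ΔZ = −(0.323290)(0.773674)(-500.0) − (0.323290)(0.633583)(0.4) + (0.946300)(-308.8) = -167.24 m.
1° of latitude spans πR/180 = 111125 m, so Δφ = -167.24 / 111125 × 3600 = -5.418″.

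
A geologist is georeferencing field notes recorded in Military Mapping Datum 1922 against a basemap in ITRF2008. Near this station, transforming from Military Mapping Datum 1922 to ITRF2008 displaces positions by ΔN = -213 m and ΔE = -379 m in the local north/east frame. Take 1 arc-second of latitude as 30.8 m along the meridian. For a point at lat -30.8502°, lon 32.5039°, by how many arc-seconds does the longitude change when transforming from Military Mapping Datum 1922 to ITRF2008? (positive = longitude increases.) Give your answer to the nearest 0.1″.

At latitude -30.8502°, cos φ = 0.858511.
1″ of longitude at this latitude = 30.80 × cos φ = 26.4421 m, so Δλ = -379.0 / 26.4421 = -14.333″.

Δλ = -14.3″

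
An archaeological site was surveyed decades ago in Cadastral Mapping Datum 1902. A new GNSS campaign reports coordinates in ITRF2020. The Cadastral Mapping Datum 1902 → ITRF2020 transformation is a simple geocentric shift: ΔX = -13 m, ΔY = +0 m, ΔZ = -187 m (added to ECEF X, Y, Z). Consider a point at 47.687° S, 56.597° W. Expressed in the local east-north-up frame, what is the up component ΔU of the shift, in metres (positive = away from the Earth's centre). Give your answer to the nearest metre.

ΔU = 133 m

At φ = -47.687°, λ = -56.597°: sin φ = -0.739478, cos φ = 0.673180, sin λ = -0.834819, cos λ = 0.550524.
ΔU = cos φ cos λ·ΔX + cos φ sin λ·ΔY + sin φ·ΔZ = (0.673180)(0.550524)(-13) + (0.673180)(-0.834819)(0) + (-0.739478)(-187) = 133.46 m.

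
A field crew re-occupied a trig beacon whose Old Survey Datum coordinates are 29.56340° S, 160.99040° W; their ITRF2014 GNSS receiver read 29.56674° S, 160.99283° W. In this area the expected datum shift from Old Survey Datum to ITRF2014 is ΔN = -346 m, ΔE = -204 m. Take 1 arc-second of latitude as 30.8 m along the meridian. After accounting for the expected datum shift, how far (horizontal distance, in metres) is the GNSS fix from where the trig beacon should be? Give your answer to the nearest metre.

Observed coordinate differences: Δφ = -0.00334°, Δλ = -0.00243°.
Converting to metres (1° lat = 110880 m, cos φ = 0.869810): observed ΔN = -370.3 m, observed ΔE = -234.4 m.
Subtracting the expected shift leaves a residual of -370.3 − (-346) = -24.3 m north and -234.4 − (-204) = -30.4 m east.
Residual distance = √((-24.3)² + (-30.4)²) = 38.9 m.

39 m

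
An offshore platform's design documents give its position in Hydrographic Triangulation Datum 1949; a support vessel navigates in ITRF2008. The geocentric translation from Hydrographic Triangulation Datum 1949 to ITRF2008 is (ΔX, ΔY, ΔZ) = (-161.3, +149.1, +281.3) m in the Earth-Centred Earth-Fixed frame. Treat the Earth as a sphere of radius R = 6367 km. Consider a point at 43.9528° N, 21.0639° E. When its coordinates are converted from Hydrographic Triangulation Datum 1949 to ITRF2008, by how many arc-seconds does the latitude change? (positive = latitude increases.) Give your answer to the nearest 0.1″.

Δφ = 8.7″

sin φ = 0.694066, cos φ = 0.719912, sin λ = 0.359409, cos λ = 0.933180.
North component: ΔN = −sin φ cos λ·ΔX − sin φ sin λ·ΔY + cos φ·ΔZ = −(0.694066)(0.933180)(-161.3) − (0.694066)(0.359409)(149.1) + (0.719912)(281.3) = 269.79 m.
1° of latitude spans πR/180 = 111125 m, so Δφ = 269.79 / 111125 × 3600 = 8.740″.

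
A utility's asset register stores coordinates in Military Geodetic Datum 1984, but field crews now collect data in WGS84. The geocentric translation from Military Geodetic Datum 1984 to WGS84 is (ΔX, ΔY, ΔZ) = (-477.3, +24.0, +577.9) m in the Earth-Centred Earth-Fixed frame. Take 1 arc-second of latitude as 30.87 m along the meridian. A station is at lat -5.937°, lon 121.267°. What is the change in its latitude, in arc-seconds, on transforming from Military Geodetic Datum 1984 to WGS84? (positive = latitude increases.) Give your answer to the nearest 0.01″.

Δφ = 19.52″

sin φ = -0.103435, cos φ = 0.994636, sin λ = 0.854758, cos λ = -0.519027.
North component: ΔN = −sin φ cos λ·ΔX − sin φ sin λ·ΔY + cos φ·ΔZ = −(-0.103435)(-0.519027)(-477.3) − (-0.103435)(0.854758)(24.0) + (0.994636)(577.9) = 602.55 m.
1° of latitude spans 3600 × 30.87 = 111132 m, so Δφ = 602.55 / 111132 × 3600 = 19.519″.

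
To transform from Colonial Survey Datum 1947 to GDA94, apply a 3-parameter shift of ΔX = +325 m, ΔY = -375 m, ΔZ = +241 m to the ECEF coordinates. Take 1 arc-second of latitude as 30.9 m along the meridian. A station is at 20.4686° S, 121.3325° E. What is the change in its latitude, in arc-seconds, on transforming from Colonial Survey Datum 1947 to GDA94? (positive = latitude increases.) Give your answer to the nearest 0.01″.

Δφ = 1.77″

sin φ = -0.349694, cos φ = 0.936864, sin λ = 0.854164, cos λ = -0.520004.
North component: ΔN = −sin φ cos λ·ΔX − sin φ sin λ·ΔY + cos φ·ΔZ = −(-0.349694)(-0.520004)(325) − (-0.349694)(0.854164)(-375) + (0.936864)(241) = 54.67 m.
1° of latitude spans 3600 × 30.90 = 111240 m, so Δφ = 54.67 / 111240 × 3600 = 1.769″.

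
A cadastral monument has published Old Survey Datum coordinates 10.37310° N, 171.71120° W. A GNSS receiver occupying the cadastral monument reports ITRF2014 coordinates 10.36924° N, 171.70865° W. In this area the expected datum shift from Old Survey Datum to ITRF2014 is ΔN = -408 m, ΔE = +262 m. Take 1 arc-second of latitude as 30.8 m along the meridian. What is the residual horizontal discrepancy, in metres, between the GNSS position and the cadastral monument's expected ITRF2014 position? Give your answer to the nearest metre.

Observed coordinate differences: Δφ = -0.00386°, Δλ = +0.00255°.
Converting to metres (1° lat = 110880 m, cos φ = 0.983656): observed ΔN = -428.0 m, observed ΔE = 278.1 m.
Subtracting the expected shift leaves a residual of -428.0 − (-408) = -20.0 m north and 278.1 − (262) = 16.1 m east.
Residual distance = √((-20.0)² + 16.1²) = 25.7 m.

26 m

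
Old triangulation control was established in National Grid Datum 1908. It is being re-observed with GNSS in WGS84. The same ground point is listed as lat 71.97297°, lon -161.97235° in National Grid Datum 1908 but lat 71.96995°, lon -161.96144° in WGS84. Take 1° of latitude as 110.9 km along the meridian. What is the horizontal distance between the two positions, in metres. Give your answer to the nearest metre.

502 m

Δφ = 71.96995° − 71.97297° = -0.00302°; Δλ = -161.96144° − -161.97235° = +0.01091°.
ΔN = Δφ × 110900 = -334.9 m; ΔE = Δλ × 110900 × cos(71.97297°) = +0.01091 × 110900 × 0.309466 = 374.4 m.
Distance = √(ΔE² + ΔN²) = √(374.4² + (-334.9)²) = 502.4 m.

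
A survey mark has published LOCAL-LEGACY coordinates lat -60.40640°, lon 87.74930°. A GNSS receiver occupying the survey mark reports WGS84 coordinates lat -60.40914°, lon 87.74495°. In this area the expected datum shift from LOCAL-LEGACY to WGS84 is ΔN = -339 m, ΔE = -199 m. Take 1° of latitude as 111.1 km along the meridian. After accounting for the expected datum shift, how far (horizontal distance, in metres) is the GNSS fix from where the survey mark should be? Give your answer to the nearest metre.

Observed coordinate differences: Δφ = -0.00274°, Δλ = -0.00435°.
Converting to metres (1° lat = 111100 m, cos φ = 0.493845): observed ΔN = -304.4 m, observed ΔE = -238.7 m.
Subtracting the expected shift leaves a residual of -304.4 − (-339) = 34.6 m north and -238.7 − (-199) = -39.7 m east.
Residual distance = √(34.6² + (-39.7)²) = 52.6 m.

53 m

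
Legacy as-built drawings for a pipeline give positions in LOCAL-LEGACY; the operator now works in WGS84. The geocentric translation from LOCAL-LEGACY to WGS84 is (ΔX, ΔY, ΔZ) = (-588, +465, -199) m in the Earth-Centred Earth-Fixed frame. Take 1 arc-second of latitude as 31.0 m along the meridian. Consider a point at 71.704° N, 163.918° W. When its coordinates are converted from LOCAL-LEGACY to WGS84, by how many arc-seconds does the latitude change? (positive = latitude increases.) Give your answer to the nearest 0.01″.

sin φ = 0.949447, cos φ = 0.313926, sin λ = -0.277013, cos λ = -0.960866.
North component: ΔN = −sin φ cos λ·ΔX − sin φ sin λ·ΔY + cos φ·ΔZ = −(0.949447)(-0.960866)(-588) − (0.949447)(-0.277013)(465) + (0.313926)(-199) = -476.60 m.
1° of latitude spans 3600 × 31.00 = 111600 m, so Δφ = -476.60 / 111600 × 3600 = -15.374″.

Δφ = -15.37″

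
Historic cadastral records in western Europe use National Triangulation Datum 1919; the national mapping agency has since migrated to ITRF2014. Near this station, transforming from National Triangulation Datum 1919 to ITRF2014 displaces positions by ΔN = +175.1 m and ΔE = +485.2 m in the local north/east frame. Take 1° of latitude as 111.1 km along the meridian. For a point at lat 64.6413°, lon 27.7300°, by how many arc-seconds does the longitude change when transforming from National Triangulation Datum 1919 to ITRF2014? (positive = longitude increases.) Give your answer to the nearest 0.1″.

At latitude 64.6413°, cos φ = 0.428284.
1° of longitude at this latitude = 111.1 × cos φ = 47.58 km, so Δλ = 485.2 / 47582.3 = 0.0101971° = 36.709″.

Δλ = 36.7″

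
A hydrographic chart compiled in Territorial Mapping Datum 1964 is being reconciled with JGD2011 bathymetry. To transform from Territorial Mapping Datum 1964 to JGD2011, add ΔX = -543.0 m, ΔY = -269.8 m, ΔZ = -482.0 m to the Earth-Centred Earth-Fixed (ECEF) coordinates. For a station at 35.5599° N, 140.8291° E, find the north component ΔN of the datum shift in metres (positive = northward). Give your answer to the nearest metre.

The local north axis is (−sin φ cos λ, −sin φ sin λ, cos φ), giving ΔN = -244.816 + 99.106 − 392.111 = -537.82 m.

ΔN = -538 m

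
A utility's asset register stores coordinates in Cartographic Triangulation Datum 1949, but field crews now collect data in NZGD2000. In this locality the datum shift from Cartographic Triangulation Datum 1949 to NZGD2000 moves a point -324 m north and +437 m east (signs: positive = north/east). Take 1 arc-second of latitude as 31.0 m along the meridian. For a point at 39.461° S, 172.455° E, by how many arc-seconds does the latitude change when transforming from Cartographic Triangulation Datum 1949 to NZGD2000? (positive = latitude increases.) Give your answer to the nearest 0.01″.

Δφ = -10.45″

1″ of latitude = 31.00 m, so Δφ = -324.0 / 31.00 = -10.452″.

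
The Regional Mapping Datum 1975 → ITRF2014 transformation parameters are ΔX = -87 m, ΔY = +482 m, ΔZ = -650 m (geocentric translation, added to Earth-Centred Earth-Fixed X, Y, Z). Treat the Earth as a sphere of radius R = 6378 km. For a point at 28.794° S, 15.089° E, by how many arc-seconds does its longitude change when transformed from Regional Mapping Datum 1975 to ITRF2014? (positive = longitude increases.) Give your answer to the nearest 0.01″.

Δλ = 18.01″

sin φ = -0.481662, cos φ = 0.876357, sin λ = 0.260319, cos λ = 0.965523.
East component: ΔE = −sin λ·ΔX + cos λ·ΔY = −(0.260319)(-87) + (0.965523)(482) = 488.03 m.
1° of latitude spans πR/180 = 111317 m; at latitude φ, 1° of longitude spans that × cos φ = 97553.5 m, so Δλ = 488.03 / 97553.5 × 3600 = 18.010″.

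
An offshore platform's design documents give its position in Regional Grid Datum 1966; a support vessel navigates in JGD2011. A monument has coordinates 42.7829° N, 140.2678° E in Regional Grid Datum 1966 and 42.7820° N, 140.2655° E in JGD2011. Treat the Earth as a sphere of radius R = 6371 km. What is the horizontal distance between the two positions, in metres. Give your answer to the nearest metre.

Δφ = 42.7820° − 42.7829° = -0.0009°; Δλ = 140.2655° − 140.2678° = -0.0023°.
1° along a meridian = πR/180 = 111195 m.
ΔN = Δφ × 111195 = -100.1 m; ΔE = Δλ × 111195 × cos(42.7829°) = -0.0023 × 111195 × 0.733933 = -187.7 m.
Distance = √(ΔE² + ΔN²) = √((-187.7)² + (-100.1)²) = 212.7 m.

213 m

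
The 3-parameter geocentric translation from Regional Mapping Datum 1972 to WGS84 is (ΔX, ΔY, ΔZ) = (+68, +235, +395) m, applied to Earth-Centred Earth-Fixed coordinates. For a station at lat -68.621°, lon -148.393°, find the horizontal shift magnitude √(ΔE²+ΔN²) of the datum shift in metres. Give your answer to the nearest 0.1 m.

166.3 m

The local east axis at (φ, λ) is (−sin λ, cos λ, 0), so ΔE = −sin(-148.393°)·68 + cos(-148.393°)·235 = -164.50 m.
The local north axis is (−sin φ cos λ, −sin φ sin λ, cos φ), giving ΔN = -53.928 − 114.686 + 143.992 = -24.62 m.
Horizontal magnitude = √(ΔE² + ΔN²) = √((-164.50)² + (-24.62)²) = 166.34 m.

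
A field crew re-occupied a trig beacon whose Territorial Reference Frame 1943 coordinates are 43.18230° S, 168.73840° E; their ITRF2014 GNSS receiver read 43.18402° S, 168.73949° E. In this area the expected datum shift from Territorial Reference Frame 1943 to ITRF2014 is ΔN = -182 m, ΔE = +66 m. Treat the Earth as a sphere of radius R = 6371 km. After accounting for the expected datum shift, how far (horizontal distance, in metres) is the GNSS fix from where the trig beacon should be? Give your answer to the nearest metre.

24 m

Observed coordinate differences: Δφ = -0.00172°, Δλ = +0.00109°.
Converting to metres (1° lat = 111195 m, cos φ = 0.729180): observed ΔN = -191.3 m, observed ΔE = 88.4 m.
Subtracting the expected shift leaves a residual of -191.3 − (-182) = -9.3 m north and 88.4 − (66) = 22.4 m east.
Residual distance = √((-9.3)² + 22.4²) = 24.2 m.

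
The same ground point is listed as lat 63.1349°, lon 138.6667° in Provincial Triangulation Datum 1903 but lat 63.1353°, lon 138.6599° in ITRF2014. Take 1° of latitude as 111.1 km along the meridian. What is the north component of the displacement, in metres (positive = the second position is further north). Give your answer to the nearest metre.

Δφ = 63.1353° − 63.1349° = +0.0004°; Δλ = 138.6599° − 138.6667° = -0.0068°.
ΔN = Δφ × 111100 = 44.4 m; ΔE = Δλ × 111100 × cos(63.1349°) = -0.0068 × 111100 × 0.451891 = -341.4 m.

ΔN = 44 m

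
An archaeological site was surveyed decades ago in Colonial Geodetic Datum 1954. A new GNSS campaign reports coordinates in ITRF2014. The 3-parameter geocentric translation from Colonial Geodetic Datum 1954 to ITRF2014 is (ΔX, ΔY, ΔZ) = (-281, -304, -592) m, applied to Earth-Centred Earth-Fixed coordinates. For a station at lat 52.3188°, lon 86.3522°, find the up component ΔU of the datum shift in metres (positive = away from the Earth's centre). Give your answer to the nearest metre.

ΔU = -665 m

The local up (radial) axis is (cos φ cos λ, cos φ sin λ, sin φ), giving ΔU = -10.928 − 185.449 − 468.523 = -664.90 m.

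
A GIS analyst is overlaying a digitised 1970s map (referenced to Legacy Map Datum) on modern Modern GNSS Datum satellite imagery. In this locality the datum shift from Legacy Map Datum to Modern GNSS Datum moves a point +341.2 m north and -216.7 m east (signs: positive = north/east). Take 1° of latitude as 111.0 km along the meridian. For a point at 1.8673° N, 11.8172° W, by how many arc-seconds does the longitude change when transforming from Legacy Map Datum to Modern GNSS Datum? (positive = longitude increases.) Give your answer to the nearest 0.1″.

At latitude 1.8673°, cos φ = 0.999469.
1° of longitude at this latitude = 111.0 × cos φ = 110.94 km, so Δλ = -216.7 / 110941.1 = -0.0019533° = -7.032″.

Δλ = -7.0″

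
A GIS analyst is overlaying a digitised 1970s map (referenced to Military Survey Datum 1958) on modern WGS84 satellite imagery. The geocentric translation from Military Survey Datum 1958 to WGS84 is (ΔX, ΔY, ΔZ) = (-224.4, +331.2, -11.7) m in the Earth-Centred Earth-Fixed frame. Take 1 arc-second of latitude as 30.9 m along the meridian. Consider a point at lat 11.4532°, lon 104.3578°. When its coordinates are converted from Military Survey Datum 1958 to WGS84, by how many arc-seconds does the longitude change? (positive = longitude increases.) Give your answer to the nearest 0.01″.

Δλ = 4.47″

sin φ = 0.198567, cos φ = 0.980087, sin λ = 0.968766, cos λ = -0.247976.
East component: ΔE = −sin λ·ΔX + cos λ·ΔY = −(0.968766)(-224.4) + (-0.247976)(331.2) = 135.26 m.
1° of latitude spans 3600 × 30.90 = 111240 m; at latitude φ, 1° of longitude spans that × cos φ = 109024.9 m, so Δλ = 135.26 / 109024.9 × 3600 = 4.466″.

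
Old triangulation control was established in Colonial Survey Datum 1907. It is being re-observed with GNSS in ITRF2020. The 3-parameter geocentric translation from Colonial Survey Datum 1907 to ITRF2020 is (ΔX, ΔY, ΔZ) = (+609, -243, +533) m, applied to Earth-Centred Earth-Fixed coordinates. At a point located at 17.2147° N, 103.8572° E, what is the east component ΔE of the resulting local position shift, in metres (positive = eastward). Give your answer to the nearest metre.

ΔE = -533 m

The local east axis at (φ, λ) is (−sin λ, cos λ, 0), so ΔE = −sin(103.8572°)·609 + cos(103.8572°)·(-243) = -533.08 m.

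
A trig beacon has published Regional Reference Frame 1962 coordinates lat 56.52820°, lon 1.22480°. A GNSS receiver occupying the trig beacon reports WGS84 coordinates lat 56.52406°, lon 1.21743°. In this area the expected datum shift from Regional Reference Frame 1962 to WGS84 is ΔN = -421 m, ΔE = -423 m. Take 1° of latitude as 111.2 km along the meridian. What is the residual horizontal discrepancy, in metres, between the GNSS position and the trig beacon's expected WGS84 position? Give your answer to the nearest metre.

Observed coordinate differences: Δφ = -0.00414°, Δλ = -0.00737°.
Converting to metres (1° lat = 111200 m, cos φ = 0.551526): observed ΔN = -460.4 m, observed ΔE = -452.0 m.
Subtracting the expected shift leaves a residual of -460.4 − (-421) = -39.4 m north and -452.0 − (-423) = -29.0 m east.
Residual distance = √((-39.4)² + (-29.0)²) = 48.9 m.

49 m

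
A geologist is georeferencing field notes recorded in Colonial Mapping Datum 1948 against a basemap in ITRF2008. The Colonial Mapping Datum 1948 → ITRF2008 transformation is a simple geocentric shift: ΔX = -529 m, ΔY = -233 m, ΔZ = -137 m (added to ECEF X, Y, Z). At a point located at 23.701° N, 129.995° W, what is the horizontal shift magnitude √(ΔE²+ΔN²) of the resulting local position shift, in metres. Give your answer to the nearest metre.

The local east axis at (φ, λ) is (−sin λ, cos λ, 0), so ΔE = −sin(-129.995°)·(-529) + cos(-129.995°)·(-233) = -255.51 m.
The local north axis is (−sin φ cos λ, −sin φ sin λ, cos φ), giving ΔN = -136.667 − 71.751 − 125.445 = -333.86 m.
Horizontal magnitude = √(ΔE² + ΔN²) = √((-255.51)² + (-333.86)²) = 420.42 m.

420 m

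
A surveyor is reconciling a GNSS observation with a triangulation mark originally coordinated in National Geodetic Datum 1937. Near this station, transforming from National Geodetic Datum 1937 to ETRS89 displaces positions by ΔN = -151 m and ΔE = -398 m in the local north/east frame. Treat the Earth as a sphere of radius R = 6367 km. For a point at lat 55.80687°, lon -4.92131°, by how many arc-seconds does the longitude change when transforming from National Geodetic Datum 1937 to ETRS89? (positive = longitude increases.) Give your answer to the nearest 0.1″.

Δλ = -22.9″

At latitude 55.80687°, cos φ = 0.561984.
One radian of longitude at latitude φ spans R cos φ, so Δλ = ΔE / (R cos φ) = -398.0 / (6367000 × 0.561984) = -1.1123e-04 rad = -22.943″.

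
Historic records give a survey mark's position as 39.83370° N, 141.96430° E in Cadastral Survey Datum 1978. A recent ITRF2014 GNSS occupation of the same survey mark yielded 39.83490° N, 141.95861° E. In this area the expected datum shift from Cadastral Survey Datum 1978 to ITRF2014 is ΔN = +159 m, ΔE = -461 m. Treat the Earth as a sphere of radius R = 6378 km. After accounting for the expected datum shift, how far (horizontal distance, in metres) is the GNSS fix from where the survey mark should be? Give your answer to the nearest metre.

Observed coordinate differences: Δφ = +0.00120°, Δλ = -0.00569°.
Converting to metres (1° lat = 111317 m, cos φ = 0.767907): observed ΔN = 133.6 m, observed ΔE = -486.4 m.
Subtracting the expected shift leaves a residual of 133.6 − (159) = -25.4 m north and -486.4 − (-461) = -25.4 m east.
Residual distance = √((-25.4)² + (-25.4)²) = 35.9 m.

36 m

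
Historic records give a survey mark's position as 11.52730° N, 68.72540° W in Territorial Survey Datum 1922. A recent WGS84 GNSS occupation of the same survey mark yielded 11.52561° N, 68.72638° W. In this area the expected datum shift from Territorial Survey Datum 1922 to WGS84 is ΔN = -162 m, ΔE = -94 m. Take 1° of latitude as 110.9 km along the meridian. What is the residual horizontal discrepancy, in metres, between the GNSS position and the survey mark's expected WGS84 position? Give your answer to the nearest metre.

28 m

Observed coordinate differences: Δφ = -0.00169°, Δλ = -0.00098°.
Converting to metres (1° lat = 110900 m, cos φ = 0.979830): observed ΔN = -187.4 m, observed ΔE = -106.5 m.
Subtracting the expected shift leaves a residual of -187.4 − (-162) = -25.4 m north and -106.5 − (-94) = -12.5 m east.
Residual distance = √((-25.4)² + (-12.5)²) = 28.3 m.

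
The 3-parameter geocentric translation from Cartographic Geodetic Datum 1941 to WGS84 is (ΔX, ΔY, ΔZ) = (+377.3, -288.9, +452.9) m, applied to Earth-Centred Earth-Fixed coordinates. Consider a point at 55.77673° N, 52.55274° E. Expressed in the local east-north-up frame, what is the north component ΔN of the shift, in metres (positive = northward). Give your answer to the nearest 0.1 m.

ΔN = 254.7 m

The local north axis is (−sin φ cos λ, −sin φ sin λ, cos φ), giving ΔN = -189.688 + 189.648 + 254.720 = 254.68 m.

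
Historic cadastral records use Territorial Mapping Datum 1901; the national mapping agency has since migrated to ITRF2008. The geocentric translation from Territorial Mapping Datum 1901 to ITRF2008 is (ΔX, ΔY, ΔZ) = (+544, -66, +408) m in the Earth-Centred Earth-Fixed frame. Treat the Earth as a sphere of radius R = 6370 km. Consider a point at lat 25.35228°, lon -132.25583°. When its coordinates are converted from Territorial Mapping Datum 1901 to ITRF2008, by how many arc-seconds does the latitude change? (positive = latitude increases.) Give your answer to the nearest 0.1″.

sin φ = 0.428183, cos φ = 0.903692, sin λ = -0.740150, cos λ = -0.672442.
North component: ΔN = −sin φ cos λ·ΔX − sin φ sin λ·ΔY + cos φ·ΔZ = −(0.428183)(-0.672442)(544) − (0.428183)(-0.740150)(-66) + (0.903692)(408) = 504.42 m.
1° of latitude spans πR/180 = 111177 m, so Δφ = 504.42 / 111177 × 3600 = 16.334″.

Δφ = 16.3″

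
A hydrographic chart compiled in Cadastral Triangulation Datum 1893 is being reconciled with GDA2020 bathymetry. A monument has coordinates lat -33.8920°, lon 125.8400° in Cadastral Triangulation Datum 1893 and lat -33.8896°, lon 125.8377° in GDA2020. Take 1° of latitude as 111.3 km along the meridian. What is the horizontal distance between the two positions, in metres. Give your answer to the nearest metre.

341 m

Δφ = -33.8896° − -33.8920° = +0.0024°; Δλ = 125.8377° − 125.8400° = -0.0023°.
ΔN = Δφ × 111300 = 267.1 m; ΔE = Δλ × 111300 × cos(-33.8920°) = -0.0023 × 111300 × 0.830090 = -212.5 m.
Distance = √(ΔE² + ΔN²) = √((-212.5)² + 267.1²) = 341.3 m.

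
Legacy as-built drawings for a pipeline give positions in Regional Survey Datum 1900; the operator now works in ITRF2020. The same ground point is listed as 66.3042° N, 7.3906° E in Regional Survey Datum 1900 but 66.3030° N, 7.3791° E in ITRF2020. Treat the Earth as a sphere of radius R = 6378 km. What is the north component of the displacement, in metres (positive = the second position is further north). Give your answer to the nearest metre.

ΔN = -134 m

Δφ = 66.3030° − 66.3042° = -0.0012°; Δλ = 7.3791° − 7.3906° = -0.0115°.
1° along a meridian = πR/180 = 111317 m.
ΔN = Δφ × 111317 = -133.6 m; ΔE = Δλ × 111317 × cos(66.3042°) = -0.0115 × 111317 × 0.401881 = -514.5 m.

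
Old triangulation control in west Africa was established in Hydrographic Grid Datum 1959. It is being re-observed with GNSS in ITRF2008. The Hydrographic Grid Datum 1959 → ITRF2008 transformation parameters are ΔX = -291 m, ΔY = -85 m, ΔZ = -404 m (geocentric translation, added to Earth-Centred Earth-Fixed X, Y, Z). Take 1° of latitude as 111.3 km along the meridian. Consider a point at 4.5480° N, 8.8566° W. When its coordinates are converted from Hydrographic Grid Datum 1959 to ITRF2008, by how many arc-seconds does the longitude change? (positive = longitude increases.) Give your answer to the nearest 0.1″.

Δλ = -4.2″

sin φ = 0.079294, cos φ = 0.996851, sin λ = -0.153962, cos λ = 0.988077.
East component: ΔE = −sin λ·ΔX + cos λ·ΔY = −(-0.153962)(-291) + (0.988077)(-85) = -128.79 m.
1° of latitude spans 111300 m; at latitude φ, 1° of longitude spans that × cos φ = 110949.5 m, so Δλ = -128.79 / 110949.5 × 3600 = -4.179″.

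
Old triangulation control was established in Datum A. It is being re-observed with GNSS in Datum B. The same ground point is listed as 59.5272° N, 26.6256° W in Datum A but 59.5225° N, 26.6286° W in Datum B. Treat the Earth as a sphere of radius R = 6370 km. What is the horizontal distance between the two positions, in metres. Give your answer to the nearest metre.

549 m

Δφ = 59.5225° − 59.5272° = -0.0047°; Δλ = -26.6286° − -26.6256° = -0.0030°.
1° along a meridian = πR/180 = 111177 m.
ΔN = Δφ × 111177 = -522.5 m; ΔE = Δλ × 111177 × cos(59.5272°) = -0.0030 × 111177 × 0.507129 = -169.1 m.
Distance = √(ΔE² + ΔN²) = √((-169.1)² + (-522.5)²) = 549.2 m.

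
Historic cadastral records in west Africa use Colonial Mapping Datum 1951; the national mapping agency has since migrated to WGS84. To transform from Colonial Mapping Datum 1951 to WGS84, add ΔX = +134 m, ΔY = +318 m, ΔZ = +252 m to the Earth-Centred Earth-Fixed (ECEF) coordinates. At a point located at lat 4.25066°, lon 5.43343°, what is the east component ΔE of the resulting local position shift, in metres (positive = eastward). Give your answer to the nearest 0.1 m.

The local east axis at (φ, λ) is (−sin λ, cos λ, 0), so ΔE = −sin(5.43343°)·134 + cos(5.43343°)·318 = 303.88 m.

ΔE = 303.9 m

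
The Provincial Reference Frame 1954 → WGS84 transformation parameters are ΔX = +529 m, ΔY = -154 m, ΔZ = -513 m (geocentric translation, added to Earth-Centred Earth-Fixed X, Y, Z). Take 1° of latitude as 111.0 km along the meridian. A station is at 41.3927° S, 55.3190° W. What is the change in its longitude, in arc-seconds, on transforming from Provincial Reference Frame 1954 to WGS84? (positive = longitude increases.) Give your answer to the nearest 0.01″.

Δλ = 15.02″

sin φ = -0.661216, cos φ = 0.750195, sin λ = -0.822333, cos λ = 0.569007.
East component: ΔE = −sin λ·ΔX + cos λ·ΔY = −(-0.822333)(529) + (0.569007)(-154) = 347.39 m.
1° of latitude spans 111000 m; at latitude φ, 1° of longitude spans that × cos φ = 83271.7 m, so Δλ = 347.39 / 83271.7 × 3600 = 15.018″.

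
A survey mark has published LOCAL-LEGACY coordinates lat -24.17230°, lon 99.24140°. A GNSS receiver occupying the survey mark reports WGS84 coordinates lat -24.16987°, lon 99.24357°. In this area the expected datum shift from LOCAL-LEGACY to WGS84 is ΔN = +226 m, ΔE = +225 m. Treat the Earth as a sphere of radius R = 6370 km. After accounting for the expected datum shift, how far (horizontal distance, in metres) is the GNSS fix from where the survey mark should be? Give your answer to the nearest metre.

Observed coordinate differences: Δφ = +0.00243°, Δλ = +0.00217°.
Converting to metres (1° lat = 111177 m, cos φ = 0.912318): observed ΔN = 270.2 m, observed ΔE = 220.1 m.
Subtracting the expected shift leaves a residual of 270.2 − (226) = 44.2 m north and 220.1 − (225) = -4.9 m east.
Residual distance = √(44.2² + (-4.9)²) = 44.4 m.

44 m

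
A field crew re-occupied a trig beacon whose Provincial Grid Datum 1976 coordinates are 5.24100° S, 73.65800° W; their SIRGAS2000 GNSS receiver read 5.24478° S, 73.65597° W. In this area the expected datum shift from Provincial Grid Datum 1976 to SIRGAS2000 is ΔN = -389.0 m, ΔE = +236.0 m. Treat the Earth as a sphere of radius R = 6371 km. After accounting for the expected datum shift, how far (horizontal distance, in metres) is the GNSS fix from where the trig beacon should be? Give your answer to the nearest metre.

Observed coordinate differences: Δφ = -0.00378°, Δλ = +0.00203°.
Converting to metres (1° lat = 111195 m, cos φ = 0.995819): observed ΔN = -420.3 m, observed ΔE = 224.8 m.
Subtracting the expected shift leaves a residual of -420.3 − (-389.0) = -31.3 m north and 224.8 − (236.0) = -11.2 m east.
Residual distance = √((-31.3)² + (-11.2)²) = 33.3 m.

33 m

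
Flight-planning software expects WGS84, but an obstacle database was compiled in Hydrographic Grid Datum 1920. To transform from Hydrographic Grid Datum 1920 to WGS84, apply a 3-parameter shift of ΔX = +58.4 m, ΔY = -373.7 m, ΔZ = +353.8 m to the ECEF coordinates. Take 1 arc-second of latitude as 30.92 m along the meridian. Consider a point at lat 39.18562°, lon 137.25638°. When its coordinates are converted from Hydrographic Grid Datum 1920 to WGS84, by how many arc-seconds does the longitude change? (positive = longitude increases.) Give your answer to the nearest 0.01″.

sin φ = 0.631835, cos φ = 0.775103, sin λ = 0.678719, cos λ = -0.734398.
East component: ΔE = −sin λ·ΔX + cos λ·ΔY = −(0.678719)(58.4) + (-0.734398)(-373.7) = 234.81 m.
1° of latitude spans 3600 × 30.92 = 111312 m; at latitude φ, 1° of longitude spans that × cos φ = 86278.3 m, so Δλ = 234.81 / 86278.3 × 3600 = 9.797″.

Δλ = 9.80″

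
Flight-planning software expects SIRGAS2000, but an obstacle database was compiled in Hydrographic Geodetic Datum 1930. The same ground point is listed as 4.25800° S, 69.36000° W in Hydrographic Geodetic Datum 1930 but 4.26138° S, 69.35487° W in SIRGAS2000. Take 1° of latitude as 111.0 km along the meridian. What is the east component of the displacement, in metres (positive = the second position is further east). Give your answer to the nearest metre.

ΔE = 568 m

Δφ = -4.26138° − -4.25800° = -0.00338°; Δλ = -69.35487° − -69.36000° = +0.00513°.
ΔN = Δφ × 111000 = -375.2 m; ΔE = Δλ × 111000 × cos(-4.25800°) = +0.00513 × 111000 × 0.997240 = 567.9 m.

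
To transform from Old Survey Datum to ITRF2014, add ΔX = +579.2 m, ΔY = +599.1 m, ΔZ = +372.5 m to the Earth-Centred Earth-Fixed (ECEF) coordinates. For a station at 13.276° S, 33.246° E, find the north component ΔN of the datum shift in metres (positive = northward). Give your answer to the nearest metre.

ΔN = 549 m

The local north axis is (−sin φ cos λ, −sin φ sin λ, cos φ), giving ΔN = 111.238 + 75.425 + 362.545 = 549.21 m.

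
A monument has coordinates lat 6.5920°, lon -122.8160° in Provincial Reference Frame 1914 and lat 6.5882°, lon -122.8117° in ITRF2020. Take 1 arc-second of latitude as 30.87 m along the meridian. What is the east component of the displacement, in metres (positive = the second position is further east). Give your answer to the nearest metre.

Δφ = 6.5882° − 6.5920° = -0.0038°; Δλ = -122.8117° − -122.8160° = +0.0043°.
1° of latitude = 3600 × 30.87 = 111132 m.
ΔN = Δφ × 111132 = -422.3 m; ΔE = Δλ × 111132 × cos(6.5920°) = +0.0043 × 111132 × 0.993389 = 474.7 m.

ΔE = 475 m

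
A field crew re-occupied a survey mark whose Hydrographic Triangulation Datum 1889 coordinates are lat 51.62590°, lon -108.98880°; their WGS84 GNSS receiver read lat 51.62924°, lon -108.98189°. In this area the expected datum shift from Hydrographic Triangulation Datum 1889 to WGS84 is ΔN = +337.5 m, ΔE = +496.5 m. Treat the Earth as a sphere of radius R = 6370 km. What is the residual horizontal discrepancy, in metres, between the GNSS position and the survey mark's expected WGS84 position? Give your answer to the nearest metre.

Observed coordinate differences: Δφ = +0.00334°, Δλ = +0.00691°.
Converting to metres (1° lat = 111177 m, cos φ = 0.620793): observed ΔN = 371.3 m, observed ΔE = 476.9 m.
Subtracting the expected shift leaves a residual of 371.3 − (337.5) = 33.8 m north and 476.9 − (496.5) = -19.6 m east.
Residual distance = √(33.8² + (-19.6)²) = 39.1 m.

39 m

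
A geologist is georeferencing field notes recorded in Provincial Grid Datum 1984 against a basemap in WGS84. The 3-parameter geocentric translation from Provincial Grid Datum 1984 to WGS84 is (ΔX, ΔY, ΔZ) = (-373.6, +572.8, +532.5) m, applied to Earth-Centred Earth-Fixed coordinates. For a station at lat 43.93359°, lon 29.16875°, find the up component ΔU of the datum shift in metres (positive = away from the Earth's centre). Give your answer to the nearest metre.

The local up (radial) axis is (cos φ cos λ, cos φ sin λ, sin φ), giving ΔU = -234.928 + 201.045 + 369.461 = 335.58 m.

ΔU = 336 m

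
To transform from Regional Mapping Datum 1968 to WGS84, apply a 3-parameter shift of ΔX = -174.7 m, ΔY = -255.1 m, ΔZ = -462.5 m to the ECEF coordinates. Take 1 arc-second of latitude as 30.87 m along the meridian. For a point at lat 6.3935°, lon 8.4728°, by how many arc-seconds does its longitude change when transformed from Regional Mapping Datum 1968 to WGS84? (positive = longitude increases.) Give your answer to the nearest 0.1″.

Δλ = -7.4″

sin φ = 0.111356, cos φ = 0.993781, sin λ = 0.147340, cos λ = 0.989086.
East component: ΔE = −sin λ·ΔX + cos λ·ΔY = −(0.147340)(-174.7) + (0.989086)(-255.1) = -226.58 m.
1° of latitude spans 3600 × 30.87 = 111132 m; at latitude φ, 1° of longitude spans that × cos φ = 110440.8 m, so Δλ = -226.58 / 110440.8 × 3600 = -7.386″.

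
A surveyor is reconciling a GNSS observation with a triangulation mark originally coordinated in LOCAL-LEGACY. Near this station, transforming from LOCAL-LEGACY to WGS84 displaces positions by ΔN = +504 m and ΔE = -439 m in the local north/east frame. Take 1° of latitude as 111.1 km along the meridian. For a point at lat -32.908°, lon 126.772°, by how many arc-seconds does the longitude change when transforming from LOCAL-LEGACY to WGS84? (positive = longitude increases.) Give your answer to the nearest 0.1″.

At latitude -32.908°, cos φ = 0.839544.
1° of longitude at this latitude = 111.1 × cos φ = 93.27 km, so Δλ = -439.0 / 93273.3 = -0.0047066° = -16.944″.

Δλ = -16.9″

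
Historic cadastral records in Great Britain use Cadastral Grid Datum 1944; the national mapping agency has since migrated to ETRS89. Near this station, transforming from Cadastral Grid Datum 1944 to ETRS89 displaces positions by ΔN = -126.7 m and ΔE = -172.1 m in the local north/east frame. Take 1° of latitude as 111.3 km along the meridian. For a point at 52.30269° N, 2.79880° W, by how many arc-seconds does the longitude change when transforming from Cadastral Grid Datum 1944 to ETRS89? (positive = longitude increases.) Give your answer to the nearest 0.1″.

Δλ = -9.1″

At latitude 52.30269°, cos φ = 0.611490.
1° of longitude at this latitude = 111.3 × cos φ = 68.06 km, so Δλ = -172.1 / 68058.8 = -0.0025287° = -9.103″.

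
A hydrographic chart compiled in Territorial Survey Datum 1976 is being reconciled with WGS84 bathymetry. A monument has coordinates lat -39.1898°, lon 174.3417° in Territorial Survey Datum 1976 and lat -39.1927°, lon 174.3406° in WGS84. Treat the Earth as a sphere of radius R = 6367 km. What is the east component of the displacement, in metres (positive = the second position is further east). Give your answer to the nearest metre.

ΔE = -95 m

Δφ = -39.1927° − -39.1898° = -0.0029°; Δλ = 174.3406° − 174.3417° = -0.0011°.
1° along a meridian = πR/180 = 111125 m.
ΔN = Δφ × 111125 = -322.3 m; ΔE = Δλ × 111125 × cos(-39.1898°) = -0.0011 × 111125 × 0.775057 = -94.7 m.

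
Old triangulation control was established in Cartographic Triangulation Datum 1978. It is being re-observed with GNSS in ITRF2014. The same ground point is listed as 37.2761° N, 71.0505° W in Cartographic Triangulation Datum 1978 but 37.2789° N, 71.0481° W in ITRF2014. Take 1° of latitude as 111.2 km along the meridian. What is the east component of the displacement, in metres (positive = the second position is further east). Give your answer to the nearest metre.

Δφ = 37.2789° − 37.2761° = +0.0028°; Δλ = -71.0481° − -71.0505° = +0.0024°.
ΔN = Δφ × 111200 = 311.4 m; ΔE = Δλ × 111200 × cos(37.2761°) = +0.0024 × 111200 × 0.795726 = 212.4 m.

ΔE = 212 m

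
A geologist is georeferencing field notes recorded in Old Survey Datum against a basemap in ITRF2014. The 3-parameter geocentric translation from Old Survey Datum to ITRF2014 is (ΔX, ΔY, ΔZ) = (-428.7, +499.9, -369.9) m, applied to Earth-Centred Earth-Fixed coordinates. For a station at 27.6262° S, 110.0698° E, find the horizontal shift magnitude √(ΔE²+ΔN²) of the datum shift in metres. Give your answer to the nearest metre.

At φ = -27.6262°, λ = 110.0698°: sin φ = -0.463701, cos φ = 0.885992, sin λ = 0.939275, cos λ = -0.343165.
ΔE = −sin λ·ΔX + cos λ·ΔY = −(0.939275)·(-428.7) + (-0.343165)·(499.9) = 231.12 m.
ΔN = −sin φ cos λ·ΔX − sin φ sin λ·ΔY + cos φ·ΔZ = −(-0.463701)(-0.343165)(-428.7) − (-0.463701)(0.939275)(499.9) + (0.885992)(-369.9) = -41.78 m.
Horizontal magnitude = √(ΔE² + ΔN²) = √(231.12² + (-41.78)²) = 234.87 m.

235 m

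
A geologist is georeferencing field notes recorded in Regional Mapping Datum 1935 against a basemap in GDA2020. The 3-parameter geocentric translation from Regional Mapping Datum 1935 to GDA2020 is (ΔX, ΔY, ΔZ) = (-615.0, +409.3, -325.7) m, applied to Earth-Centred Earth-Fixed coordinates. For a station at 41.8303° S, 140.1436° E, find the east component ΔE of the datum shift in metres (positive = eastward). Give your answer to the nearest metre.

The local east axis at (φ, λ) is (−sin λ, cos λ, 0), so ΔE = −sin(140.1436°)·(-615.0) + cos(140.1436°)·409.3 = 79.93 m.

ΔE = 80 m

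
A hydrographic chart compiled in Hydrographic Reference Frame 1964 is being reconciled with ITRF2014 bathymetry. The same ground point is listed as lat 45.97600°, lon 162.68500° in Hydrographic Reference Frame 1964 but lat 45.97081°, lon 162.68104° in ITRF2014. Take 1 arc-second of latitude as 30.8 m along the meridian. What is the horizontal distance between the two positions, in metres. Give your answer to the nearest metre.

Δφ = 45.97081° − 45.97600° = -0.00519°; Δλ = 162.68104° − 162.68500° = -0.00396°.
1° of latitude = 3600 × 30.80 = 110880 m.
ΔN = Δφ × 110880 = -575.5 m; ΔE = Δλ × 110880 × cos(45.97600°) = -0.00396 × 110880 × 0.694960 = -305.1 m.
Distance = √(ΔE² + ΔN²) = √((-305.1)² + (-575.5)²) = 651.4 m.

651 m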